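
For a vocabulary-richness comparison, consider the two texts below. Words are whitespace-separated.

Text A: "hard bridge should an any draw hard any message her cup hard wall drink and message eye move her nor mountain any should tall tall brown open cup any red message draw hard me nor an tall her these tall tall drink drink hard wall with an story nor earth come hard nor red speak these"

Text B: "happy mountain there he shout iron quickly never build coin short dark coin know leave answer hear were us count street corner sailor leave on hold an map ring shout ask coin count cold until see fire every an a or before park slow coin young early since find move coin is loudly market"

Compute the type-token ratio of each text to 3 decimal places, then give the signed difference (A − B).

-0.370

TTR(A) = 27/56 = 0.482
TTR(B) = 46/54 = 0.852
Difference = 0.482 − 0.852 = -0.370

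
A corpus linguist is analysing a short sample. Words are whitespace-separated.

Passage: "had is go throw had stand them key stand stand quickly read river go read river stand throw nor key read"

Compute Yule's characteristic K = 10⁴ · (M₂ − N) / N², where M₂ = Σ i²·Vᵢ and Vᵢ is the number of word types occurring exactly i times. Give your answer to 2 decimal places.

634.92

Frequencies: stand:4, read:3, had:2, go:2, throw:2, key:2, river:2, is:1, them:1, quickly:1, nor:1
N = 21. Frequency spectrum: V_1=4, V_2=5, V_3=1, V_4=1
M₂ = 1²·4 + 2²·5 + 3²·1 + 4²·1 = 49
K = 10000 × (49 − 21) / 21² = 634.92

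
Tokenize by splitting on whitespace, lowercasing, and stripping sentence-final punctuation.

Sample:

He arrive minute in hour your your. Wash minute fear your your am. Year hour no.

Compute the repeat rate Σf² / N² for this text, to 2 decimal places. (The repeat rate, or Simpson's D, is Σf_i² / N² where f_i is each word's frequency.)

Frequencies: your:4, minute:2, hour:2, he:1, arrive:1, in:1, wash:1, fear:1, am:1, year:1, no:1
Σf² = 32; N² = 256
Repeat rate = 32 / 256 = 0.13

0.13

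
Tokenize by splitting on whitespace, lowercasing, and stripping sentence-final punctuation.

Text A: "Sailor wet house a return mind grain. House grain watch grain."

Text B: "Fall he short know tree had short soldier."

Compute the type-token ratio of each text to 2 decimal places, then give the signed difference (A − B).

-0.15

TTR(A) = 8/11 = 0.73
TTR(B) = 7/8 = 0.88
Difference = 0.73 − 0.88 = -0.15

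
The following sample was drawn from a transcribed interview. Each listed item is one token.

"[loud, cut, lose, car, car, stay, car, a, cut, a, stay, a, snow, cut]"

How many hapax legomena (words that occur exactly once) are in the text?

3

Frequencies: cut:3, car:3, a:3, stay:2, loud:1, lose:1, snow:1
Hapax (freq=1): lose, loud, snow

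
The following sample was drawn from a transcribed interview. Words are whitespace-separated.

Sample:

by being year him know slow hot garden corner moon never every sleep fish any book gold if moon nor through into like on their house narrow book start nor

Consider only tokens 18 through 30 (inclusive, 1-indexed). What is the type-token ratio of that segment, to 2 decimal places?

Segment tokens 18–30: if, moon, nor, through, into, like, on, their, house, narrow, book, start, nor
Segment N = 13, segment V = 12.
TTR = 12 / 13 = 0.92

0.92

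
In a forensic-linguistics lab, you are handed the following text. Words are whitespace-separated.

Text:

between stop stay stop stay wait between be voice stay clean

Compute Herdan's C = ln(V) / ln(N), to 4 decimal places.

N = 11, V = 7.
ln(V) = 1.945910, ln(N) = 2.397895
C = 1.945910 / 2.397895 = 0.8115

0.8115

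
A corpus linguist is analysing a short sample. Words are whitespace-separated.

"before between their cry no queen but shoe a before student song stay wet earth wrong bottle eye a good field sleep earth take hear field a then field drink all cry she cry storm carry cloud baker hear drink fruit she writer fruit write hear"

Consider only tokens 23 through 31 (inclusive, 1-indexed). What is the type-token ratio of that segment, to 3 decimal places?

0.889

Segment tokens 23–31: earth, take, hear, field, a, then, field, drink, all
Segment N = 9, segment V = 8.
TTR = 8 / 9 = 0.889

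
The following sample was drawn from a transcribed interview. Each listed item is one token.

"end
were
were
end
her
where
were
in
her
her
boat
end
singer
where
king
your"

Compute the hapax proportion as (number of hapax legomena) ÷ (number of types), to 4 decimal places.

Frequencies: end:3, were:3, her:3, where:2, in:1, boat:1, singer:1, king:1, your:1
Hapax count = 5; type count = 9.
Ratio = 5 / 9 = 0.5556

0.5556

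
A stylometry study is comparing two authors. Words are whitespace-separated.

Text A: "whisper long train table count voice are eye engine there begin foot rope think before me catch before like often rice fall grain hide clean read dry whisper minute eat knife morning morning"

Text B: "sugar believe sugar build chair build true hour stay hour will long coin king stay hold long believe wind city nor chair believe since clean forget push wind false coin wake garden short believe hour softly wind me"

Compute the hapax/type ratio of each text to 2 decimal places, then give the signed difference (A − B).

A: hapax=27, V=30, ratio=0.90
B: hapax=16, V=25, ratio=0.64
Difference = 0.90 − 0.64 = 0.26

0.26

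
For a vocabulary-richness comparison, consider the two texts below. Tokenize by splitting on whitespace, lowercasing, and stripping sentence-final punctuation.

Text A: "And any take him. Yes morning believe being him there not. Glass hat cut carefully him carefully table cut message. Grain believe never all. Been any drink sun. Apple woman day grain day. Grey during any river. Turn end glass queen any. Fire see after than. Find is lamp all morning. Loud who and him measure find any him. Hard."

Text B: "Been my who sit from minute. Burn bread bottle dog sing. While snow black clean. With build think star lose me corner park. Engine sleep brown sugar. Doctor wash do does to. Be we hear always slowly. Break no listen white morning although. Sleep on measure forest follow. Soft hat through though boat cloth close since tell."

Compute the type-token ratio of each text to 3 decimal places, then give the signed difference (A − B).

-0.282

TTR(A) = 42/60 = 0.700
TTR(B) = 56/57 = 0.982
Difference = 0.700 − 0.982 = -0.282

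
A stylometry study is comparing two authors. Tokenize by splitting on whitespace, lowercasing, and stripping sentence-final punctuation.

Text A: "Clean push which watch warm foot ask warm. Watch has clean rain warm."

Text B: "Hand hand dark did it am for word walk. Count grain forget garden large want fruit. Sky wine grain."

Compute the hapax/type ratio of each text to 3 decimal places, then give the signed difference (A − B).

A: hapax=6, V=9, ratio=0.667
B: hapax=15, V=17, ratio=0.882
Difference = 0.667 − 0.882 = -0.215

-0.215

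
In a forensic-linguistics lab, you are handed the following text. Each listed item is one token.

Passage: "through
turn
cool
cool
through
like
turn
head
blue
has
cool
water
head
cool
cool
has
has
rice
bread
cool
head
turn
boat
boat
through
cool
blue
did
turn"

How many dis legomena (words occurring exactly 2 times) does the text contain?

Frequencies: cool:7, turn:4, through:3, head:3, has:3, blue:2, boat:2, like:1, water:1, rice:1, bread:1, did:1
Words with frequency 2: blue, boat

2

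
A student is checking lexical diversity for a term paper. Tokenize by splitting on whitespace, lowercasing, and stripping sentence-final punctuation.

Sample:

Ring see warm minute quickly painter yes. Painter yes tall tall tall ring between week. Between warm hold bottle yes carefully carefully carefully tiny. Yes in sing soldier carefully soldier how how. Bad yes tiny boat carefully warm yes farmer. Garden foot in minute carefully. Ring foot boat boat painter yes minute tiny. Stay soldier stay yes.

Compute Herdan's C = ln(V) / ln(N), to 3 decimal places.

0.786

N = 57, V = 24.
ln(V) = 3.178054, ln(N) = 4.043051
C = 3.178054 / 4.043051 = 0.786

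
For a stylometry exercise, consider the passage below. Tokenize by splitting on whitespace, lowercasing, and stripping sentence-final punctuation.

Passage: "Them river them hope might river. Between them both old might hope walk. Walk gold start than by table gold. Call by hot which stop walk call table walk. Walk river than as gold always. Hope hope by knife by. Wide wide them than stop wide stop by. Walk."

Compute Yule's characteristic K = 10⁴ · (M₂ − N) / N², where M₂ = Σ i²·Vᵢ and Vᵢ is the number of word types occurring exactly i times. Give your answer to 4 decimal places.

Frequencies: walk:6, by:5, them:4, hope:4, river:3, gold:3, than:3, stop:3, wide:3, might:2, table:2, call:2, between:1, both:1, old:1, start:1, hot:1, which:1, as:1, always:1, … (1 more, each freq 1)
N = 49. Frequency spectrum: V_1=9, V_2=3, V_3=5, V_4=2, V_5=1, V_6=1
M₂ = 1²·9 + 2²·3 + 3²·5 + 4²·2 + 5²·1 + 6²·1 = 159
K = 10000 × (159 − 49) / 49² = 458.1424

458.1424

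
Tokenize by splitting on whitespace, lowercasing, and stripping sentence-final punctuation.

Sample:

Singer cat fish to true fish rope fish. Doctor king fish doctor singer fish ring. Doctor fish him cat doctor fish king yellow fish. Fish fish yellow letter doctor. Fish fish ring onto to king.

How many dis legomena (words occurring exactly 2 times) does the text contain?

5

Frequencies: fish:12, doctor:5, king:3, singer:2, cat:2, to:2, ring:2, yellow:2, true:1, rope:1, him:1, letter:1, onto:1
Words with frequency 2: cat, ring, singer, to, yellow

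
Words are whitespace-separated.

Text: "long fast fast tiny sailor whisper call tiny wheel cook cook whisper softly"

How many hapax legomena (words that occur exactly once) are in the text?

5

Frequencies: fast:2, tiny:2, whisper:2, cook:2, long:1, sailor:1, call:1, wheel:1, softly:1
Hapax (freq=1): call, long, sailor, softly, wheel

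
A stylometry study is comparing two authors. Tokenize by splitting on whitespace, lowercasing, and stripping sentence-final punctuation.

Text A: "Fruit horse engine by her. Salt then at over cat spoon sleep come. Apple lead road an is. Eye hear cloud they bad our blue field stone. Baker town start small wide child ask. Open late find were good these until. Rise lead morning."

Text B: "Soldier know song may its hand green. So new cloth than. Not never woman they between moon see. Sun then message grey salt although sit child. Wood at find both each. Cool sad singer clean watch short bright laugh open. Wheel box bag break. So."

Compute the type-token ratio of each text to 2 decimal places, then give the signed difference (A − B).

0.00

TTR(A) = 43/44 = 0.98
TTR(B) = 44/45 = 0.98
Difference = 0.98 − 0.98 = 0.00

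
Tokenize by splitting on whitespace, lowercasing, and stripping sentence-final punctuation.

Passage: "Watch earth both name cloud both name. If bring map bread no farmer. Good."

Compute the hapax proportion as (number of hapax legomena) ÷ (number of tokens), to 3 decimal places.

0.714

Frequencies: both:2, name:2, watch:1, earth:1, cloud:1, if:1, bring:1, map:1, bread:1, no:1, farmer:1, good:1
Hapax count = 10; token count = 14.
Ratio = 10 / 14 = 0.714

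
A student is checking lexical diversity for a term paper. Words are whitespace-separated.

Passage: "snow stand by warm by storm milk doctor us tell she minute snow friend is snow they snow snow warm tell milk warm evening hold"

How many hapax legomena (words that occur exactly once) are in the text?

11

Frequencies: snow:5, warm:3, by:2, milk:2, tell:2, stand:1, storm:1, doctor:1, us:1, she:1, minute:1, friend:1, is:1, they:1, evening:1, hold:1
Hapax (freq=1): doctor, evening, friend, hold, is, minute, she, stand, storm, they, us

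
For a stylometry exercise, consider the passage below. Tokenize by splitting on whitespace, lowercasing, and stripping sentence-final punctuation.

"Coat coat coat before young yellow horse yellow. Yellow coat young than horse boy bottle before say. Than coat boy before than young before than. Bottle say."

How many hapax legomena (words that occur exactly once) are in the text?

Frequencies: coat:5, before:4, than:4, young:3, yellow:3, horse:2, boy:2, bottle:2, say:2
Hapax (freq=1): (none)

0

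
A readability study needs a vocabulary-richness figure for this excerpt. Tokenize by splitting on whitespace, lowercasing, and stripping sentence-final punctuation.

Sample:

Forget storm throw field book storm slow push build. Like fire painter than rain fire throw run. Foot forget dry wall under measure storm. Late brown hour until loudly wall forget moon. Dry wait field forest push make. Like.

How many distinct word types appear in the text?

28

Distinct types: {book, brown, build, dry, field, fire, foot, forest, forget, hour, late, like, loudly, make, measure, moon, painter, push, rain, run, slow, storm, than, throw, under, until, wait, wall}
V = 28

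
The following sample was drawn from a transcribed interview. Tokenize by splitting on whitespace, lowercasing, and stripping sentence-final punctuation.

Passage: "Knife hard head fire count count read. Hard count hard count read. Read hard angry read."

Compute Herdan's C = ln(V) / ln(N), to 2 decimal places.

0.70

N = 16, V = 7.
ln(V) = 1.945910, ln(N) = 2.772589
C = 1.945910 / 2.772589 = 0.70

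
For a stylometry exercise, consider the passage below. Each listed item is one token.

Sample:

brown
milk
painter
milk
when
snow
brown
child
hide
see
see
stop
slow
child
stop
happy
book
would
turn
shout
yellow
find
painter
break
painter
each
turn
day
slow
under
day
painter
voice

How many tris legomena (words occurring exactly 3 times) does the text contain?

Frequencies: painter:4, brown:2, milk:2, child:2, see:2, stop:2, slow:2, turn:2, day:2, when:1, snow:1, hide:1, happy:1, book:1, would:1, shout:1, yellow:1, find:1, break:1, each:1, … (2 more, each freq 1)
Words with frequency 3: (none)

0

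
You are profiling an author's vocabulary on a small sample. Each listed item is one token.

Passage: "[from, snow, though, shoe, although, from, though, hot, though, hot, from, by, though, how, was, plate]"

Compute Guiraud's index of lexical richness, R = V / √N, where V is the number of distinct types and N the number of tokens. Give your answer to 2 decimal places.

2.50

N = 16, V = 10.
√N = 4.000000
R = 10 / 4.000000 = 2.50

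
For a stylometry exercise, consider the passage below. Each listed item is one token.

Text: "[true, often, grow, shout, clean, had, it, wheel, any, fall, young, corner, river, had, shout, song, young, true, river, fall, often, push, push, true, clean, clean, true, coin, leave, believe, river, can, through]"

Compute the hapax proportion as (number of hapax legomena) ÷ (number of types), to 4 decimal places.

0.5500

Frequencies: true:4, clean:3, river:3, often:2, shout:2, had:2, fall:2, young:2, push:2, grow:1, it:1, wheel:1, any:1, corner:1, song:1, coin:1, leave:1, believe:1, can:1, through:1
Hapax count = 11; type count = 20.
Ratio = 11 / 20 = 0.5500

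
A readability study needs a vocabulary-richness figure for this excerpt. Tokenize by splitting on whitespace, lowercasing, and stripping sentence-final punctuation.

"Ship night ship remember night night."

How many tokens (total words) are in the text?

6

Tokens: ship, night, ship, remember, night, night
N = 6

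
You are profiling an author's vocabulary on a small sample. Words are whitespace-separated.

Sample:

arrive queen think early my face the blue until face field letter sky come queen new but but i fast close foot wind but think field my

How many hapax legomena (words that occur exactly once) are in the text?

14

Frequencies: but:3, queen:2, think:2, my:2, face:2, field:2, arrive:1, early:1, the:1, blue:1, until:1, letter:1, sky:1, come:1, new:1, i:1, fast:1, close:1, foot:1, wind:1
Hapax (freq=1): arrive, blue, close, come, early, fast, foot, i, letter, new, sky, the, until, wind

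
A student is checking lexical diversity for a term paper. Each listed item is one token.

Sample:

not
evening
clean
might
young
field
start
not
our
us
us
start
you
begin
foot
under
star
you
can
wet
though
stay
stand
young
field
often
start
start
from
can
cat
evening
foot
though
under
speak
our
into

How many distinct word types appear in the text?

Distinct types: {begin, can, cat, clean, evening, field, foot, from, into, might, not, often, our, speak, stand, star, start, stay, though, under, us, wet, you, young}
V = 24

24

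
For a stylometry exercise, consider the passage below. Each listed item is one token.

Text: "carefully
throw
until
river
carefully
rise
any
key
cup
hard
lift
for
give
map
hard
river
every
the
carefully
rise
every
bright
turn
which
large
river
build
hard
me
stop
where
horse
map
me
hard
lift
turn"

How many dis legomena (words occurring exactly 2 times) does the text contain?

Frequencies: hard:4, carefully:3, river:3, rise:2, lift:2, map:2, every:2, turn:2, me:2, throw:1, until:1, any:1, key:1, cup:1, for:1, give:1, the:1, bright:1, which:1, large:1, … (4 more, each freq 1)
Words with frequency 2: every, lift, map, me, rise, turn

6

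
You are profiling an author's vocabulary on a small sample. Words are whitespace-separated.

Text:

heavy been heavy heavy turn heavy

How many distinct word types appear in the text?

3

Distinct types: {been, heavy, turn}
V = 3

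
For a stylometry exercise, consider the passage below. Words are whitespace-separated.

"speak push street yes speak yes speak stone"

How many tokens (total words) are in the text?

8

Tokens: speak, push, street, yes, speak, yes, speak, stone
N = 8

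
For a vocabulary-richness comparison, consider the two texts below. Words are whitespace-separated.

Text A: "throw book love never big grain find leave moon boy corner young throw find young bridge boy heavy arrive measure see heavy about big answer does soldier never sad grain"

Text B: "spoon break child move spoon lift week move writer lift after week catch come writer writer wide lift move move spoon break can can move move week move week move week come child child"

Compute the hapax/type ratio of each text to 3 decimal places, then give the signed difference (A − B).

0.386

A: hapax=14, V=22, ratio=0.636
B: hapax=3, V=12, ratio=0.250
Difference = 0.636 − 0.250 = 0.386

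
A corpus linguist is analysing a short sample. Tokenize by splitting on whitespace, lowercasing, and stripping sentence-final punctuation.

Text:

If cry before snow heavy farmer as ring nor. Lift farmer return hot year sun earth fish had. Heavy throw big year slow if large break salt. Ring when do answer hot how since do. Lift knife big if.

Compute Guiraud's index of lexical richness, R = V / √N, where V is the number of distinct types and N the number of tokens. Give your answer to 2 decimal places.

4.64

N = 39, V = 29.
√N = 6.244998
R = 29 / 6.244998 = 4.64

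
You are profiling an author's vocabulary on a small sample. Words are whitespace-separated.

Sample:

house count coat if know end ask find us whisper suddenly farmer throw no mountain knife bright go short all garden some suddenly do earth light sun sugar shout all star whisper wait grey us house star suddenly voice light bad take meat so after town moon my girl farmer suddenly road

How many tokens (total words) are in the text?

Tokens: house, count, coat, if, know, end, ask, find, us, whisper, suddenly, farmer, throw, no, mountain, knife, bright, go, short, all, garden, some, suddenly, do, earth, light, sun, sugar, shout, all, star, whisper, wait, grey, us, house, star, suddenly, voice, light, bad, take, meat, so, after, town, moon, my, girl, farmer, suddenly, road
N = 52

52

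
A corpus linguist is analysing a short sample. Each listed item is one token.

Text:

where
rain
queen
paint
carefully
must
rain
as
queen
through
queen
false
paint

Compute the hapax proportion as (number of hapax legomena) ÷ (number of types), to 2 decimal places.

Frequencies: queen:3, rain:2, paint:2, where:1, carefully:1, must:1, as:1, through:1, false:1
Hapax count = 6; type count = 9.
Ratio = 6 / 9 = 0.67

0.67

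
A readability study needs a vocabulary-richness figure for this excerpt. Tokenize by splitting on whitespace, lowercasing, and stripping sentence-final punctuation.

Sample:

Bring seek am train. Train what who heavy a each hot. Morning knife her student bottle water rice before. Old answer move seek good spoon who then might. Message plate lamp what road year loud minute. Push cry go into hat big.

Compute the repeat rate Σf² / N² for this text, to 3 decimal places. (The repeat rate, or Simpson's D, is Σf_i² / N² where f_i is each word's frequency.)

Frequencies: seek:2, train:2, what:2, who:2, bring:1, am:1, heavy:1, a:1, each:1, hot:1, morning:1, knife:1, her:1, student:1, bottle:1, water:1, rice:1, before:1, old:1, answer:1, … (18 more, each freq 1)
Σf² = 50; N² = 1764
Repeat rate = 50 / 1764 = 0.028

0.028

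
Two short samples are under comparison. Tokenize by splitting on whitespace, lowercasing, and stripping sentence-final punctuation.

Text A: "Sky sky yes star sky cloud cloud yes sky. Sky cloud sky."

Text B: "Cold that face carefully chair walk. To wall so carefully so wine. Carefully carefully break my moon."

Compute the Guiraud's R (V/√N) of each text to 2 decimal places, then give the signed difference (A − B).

-2.00

A: V=4, N=12, R=1.15
B: V=13, N=17, R=3.15
Difference = 1.15 − 3.15 = -2.00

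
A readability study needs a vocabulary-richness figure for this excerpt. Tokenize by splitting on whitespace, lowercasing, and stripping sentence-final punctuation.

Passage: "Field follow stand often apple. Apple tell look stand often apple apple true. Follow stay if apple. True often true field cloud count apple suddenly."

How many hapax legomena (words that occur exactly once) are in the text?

Frequencies: apple:6, often:3, true:3, field:2, follow:2, stand:2, tell:1, look:1, stay:1, if:1, cloud:1, count:1, suddenly:1
Hapax (freq=1): cloud, count, if, look, stay, suddenly, tell

7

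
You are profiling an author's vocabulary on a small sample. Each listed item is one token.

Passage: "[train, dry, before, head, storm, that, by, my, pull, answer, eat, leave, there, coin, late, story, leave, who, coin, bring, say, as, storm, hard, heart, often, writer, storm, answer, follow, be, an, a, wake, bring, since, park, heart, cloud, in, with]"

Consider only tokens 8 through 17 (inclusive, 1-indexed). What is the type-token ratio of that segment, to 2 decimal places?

0.90

Segment tokens 8–17: my, pull, answer, eat, leave, there, coin, late, story, leave
Segment N = 10, segment V = 9.
TTR = 9 / 10 = 0.90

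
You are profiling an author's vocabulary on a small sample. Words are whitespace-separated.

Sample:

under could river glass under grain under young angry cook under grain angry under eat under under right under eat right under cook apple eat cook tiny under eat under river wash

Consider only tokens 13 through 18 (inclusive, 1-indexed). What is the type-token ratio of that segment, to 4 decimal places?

0.6667

Segment tokens 13–18: angry, under, eat, under, under, right
Segment N = 6, segment V = 4.
TTR = 4 / 6 = 0.6667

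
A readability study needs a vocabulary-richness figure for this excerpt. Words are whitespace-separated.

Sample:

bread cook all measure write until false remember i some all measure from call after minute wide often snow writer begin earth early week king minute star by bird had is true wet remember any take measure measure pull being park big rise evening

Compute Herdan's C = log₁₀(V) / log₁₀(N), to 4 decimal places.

N = 44, V = 38.
log₁₀(V) = 1.579784, log₁₀(N) = 1.643453
C = 1.579784 / 1.643453 = 0.9613

0.9613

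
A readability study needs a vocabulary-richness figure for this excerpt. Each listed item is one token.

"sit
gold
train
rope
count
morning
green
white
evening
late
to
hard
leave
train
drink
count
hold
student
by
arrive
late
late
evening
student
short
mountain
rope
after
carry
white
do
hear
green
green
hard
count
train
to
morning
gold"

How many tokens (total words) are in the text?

40

Tokens: sit, gold, train, rope, count, morning, green, white, evening, late, to, hard, leave, train, drink, count, hold, student, by, arrive, late, late, evening, student, short, mountain, rope, after, carry, white, do, hear, green, green, hard, count, train, to, morning, gold
N = 40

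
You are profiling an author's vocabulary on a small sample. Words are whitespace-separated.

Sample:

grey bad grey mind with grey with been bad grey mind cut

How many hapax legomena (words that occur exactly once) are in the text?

Frequencies: grey:4, bad:2, mind:2, with:2, been:1, cut:1
Hapax (freq=1): been, cut

2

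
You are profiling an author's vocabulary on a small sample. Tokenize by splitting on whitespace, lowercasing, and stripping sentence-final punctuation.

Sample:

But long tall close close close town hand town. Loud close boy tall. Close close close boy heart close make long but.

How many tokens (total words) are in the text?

22

Tokens: but, long, tall, close, close, close, town, hand, town, loud, close, boy, tall, close, close, close, boy, heart, close, make, long, but
N = 22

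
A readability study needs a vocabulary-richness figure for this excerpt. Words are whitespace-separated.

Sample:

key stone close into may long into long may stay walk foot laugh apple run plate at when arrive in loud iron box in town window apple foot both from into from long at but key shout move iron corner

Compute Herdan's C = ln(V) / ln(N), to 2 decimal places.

N = 40, V = 28.
ln(V) = 3.332205, ln(N) = 3.688879
C = 3.332205 / 3.688879 = 0.90

0.90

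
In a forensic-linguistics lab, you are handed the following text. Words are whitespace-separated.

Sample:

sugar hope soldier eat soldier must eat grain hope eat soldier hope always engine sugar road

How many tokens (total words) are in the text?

16

Tokens: sugar, hope, soldier, eat, soldier, must, eat, grain, hope, eat, soldier, hope, always, engine, sugar, road
N = 16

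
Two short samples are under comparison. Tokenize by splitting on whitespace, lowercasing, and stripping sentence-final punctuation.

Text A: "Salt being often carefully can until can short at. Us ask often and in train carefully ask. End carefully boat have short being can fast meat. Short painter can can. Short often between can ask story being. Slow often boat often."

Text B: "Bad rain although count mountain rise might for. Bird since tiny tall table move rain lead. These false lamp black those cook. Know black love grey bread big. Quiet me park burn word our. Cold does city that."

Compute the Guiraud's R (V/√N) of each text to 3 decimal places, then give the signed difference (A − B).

A: V=22, N=41, R=3.436
B: V=36, N=38, R=5.840
Difference = 3.436 − 5.840 = -2.404

-2.404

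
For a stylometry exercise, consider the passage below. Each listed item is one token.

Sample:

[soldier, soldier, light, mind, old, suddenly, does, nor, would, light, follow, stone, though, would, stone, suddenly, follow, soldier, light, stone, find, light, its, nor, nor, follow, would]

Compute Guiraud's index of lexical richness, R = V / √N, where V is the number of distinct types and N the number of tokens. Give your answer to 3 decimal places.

2.502

N = 27, V = 13.
√N = 5.196152
R = 13 / 5.196152 = 2.502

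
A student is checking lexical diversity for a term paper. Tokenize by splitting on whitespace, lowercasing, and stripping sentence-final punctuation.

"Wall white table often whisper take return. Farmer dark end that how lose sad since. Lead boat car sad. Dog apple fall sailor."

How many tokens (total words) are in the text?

Tokens: wall, white, table, often, whisper, take, return, farmer, dark, end, that, how, lose, sad, since, lead, boat, car, sad, dog, apple, fall, sailor
N = 23

23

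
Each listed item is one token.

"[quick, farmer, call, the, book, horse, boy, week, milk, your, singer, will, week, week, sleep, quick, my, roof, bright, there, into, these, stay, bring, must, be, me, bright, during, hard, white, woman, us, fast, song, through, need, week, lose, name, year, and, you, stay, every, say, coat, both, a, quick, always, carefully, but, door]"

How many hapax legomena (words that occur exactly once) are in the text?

Frequencies: week:4, quick:3, bright:2, stay:2, farmer:1, call:1, the:1, book:1, horse:1, boy:1, milk:1, your:1, singer:1, will:1, sleep:1, my:1, roof:1, there:1, into:1, these:1, … (27 more, each freq 1)
Hapax (freq=1): a, always, and, be, book, both, boy, bring, but, call, carefully, coat, door, during, every, farmer, fast, hard, horse, into, lose, me, milk, must, my, name, need, roof, say, singer, sleep, song, the, there, these, through, us, white, will, woman, year, you, your

43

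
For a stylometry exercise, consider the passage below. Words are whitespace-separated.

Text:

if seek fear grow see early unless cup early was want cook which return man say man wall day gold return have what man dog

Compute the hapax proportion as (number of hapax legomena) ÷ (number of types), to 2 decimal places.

Frequencies: man:3, early:2, return:2, if:1, seek:1, fear:1, grow:1, see:1, unless:1, cup:1, was:1, want:1, cook:1, which:1, say:1, wall:1, day:1, gold:1, have:1, what:1, … (1 more, each freq 1)
Hapax count = 18; type count = 21.
Ratio = 18 / 21 = 0.86

0.86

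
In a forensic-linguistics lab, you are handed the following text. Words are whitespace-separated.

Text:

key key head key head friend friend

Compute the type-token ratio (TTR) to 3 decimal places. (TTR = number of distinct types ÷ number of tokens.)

N = 7 tokens, V = 3 types.
TTR = V / N = 3 / 7 = 0.429

0.429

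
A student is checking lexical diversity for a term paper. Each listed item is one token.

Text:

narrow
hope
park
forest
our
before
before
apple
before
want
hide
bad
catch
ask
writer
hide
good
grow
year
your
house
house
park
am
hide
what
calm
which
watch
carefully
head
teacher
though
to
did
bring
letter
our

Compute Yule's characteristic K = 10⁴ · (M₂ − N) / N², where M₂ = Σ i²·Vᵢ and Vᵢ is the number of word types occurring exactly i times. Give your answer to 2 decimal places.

Frequencies: before:3, hide:3, park:2, our:2, house:2, narrow:1, hope:1, forest:1, apple:1, want:1, bad:1, catch:1, ask:1, writer:1, good:1, grow:1, year:1, your:1, am:1, what:1, … (11 more, each freq 1)
N = 38. Frequency spectrum: V_1=26, V_2=3, V_3=2
M₂ = 1²·26 + 2²·3 + 3²·2 = 56
K = 10000 × (56 − 38) / 38² = 124.65

124.65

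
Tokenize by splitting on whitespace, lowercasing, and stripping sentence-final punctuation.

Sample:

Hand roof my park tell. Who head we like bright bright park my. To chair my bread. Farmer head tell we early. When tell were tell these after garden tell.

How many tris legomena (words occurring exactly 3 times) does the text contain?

1

Frequencies: tell:5, my:3, park:2, head:2, we:2, bright:2, hand:1, roof:1, who:1, like:1, to:1, chair:1, bread:1, farmer:1, early:1, when:1, were:1, these:1, after:1, garden:1
Words with frequency 3: my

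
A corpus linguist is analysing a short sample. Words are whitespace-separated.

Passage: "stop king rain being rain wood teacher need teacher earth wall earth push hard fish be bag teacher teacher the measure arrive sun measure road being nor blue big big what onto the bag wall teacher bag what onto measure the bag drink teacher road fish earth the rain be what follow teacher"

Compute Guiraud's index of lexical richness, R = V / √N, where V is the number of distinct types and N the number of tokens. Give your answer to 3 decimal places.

3.571

N = 53, V = 26.
√N = 7.280110
R = 26 / 7.280110 = 3.571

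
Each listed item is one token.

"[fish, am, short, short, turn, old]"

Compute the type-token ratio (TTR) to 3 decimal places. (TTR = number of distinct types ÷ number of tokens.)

0.833

N = 6 tokens, V = 5 types.
TTR = V / N = 5 / 6 = 0.833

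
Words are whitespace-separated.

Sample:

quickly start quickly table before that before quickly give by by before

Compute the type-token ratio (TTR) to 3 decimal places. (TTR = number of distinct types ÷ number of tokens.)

0.583

N = 12 tokens, V = 7 types.
TTR = V / N = 7 / 12 = 0.583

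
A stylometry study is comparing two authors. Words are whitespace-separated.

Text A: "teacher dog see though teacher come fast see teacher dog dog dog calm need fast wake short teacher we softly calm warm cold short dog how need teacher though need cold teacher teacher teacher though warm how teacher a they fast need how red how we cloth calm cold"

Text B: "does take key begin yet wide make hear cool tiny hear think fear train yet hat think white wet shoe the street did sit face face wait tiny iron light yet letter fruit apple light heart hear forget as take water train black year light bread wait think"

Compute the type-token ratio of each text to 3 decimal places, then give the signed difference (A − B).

-0.341

TTR(A) = 19/49 = 0.388
TTR(B) = 35/48 = 0.729
Difference = 0.388 − 0.729 = -0.341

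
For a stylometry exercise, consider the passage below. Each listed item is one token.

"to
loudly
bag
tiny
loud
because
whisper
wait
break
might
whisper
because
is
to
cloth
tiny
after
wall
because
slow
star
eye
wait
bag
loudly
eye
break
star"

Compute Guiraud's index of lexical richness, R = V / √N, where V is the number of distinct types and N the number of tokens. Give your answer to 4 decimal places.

N = 28, V = 17.
√N = 5.291503
R = 17 / 5.291503 = 3.2127

3.2127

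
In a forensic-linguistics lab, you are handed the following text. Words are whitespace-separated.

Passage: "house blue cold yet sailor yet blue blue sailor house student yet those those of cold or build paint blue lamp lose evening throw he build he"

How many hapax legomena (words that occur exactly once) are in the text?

8

Frequencies: blue:4, yet:3, house:2, cold:2, sailor:2, those:2, build:2, he:2, student:1, of:1, or:1, paint:1, lamp:1, lose:1, evening:1, throw:1
Hapax (freq=1): evening, lamp, lose, of, or, paint, student, throw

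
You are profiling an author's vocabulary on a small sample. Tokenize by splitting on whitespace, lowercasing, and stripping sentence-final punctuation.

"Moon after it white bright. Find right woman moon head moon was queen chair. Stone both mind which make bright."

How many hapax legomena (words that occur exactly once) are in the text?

15

Frequencies: moon:3, bright:2, after:1, it:1, white:1, find:1, right:1, woman:1, head:1, was:1, queen:1, chair:1, stone:1, both:1, mind:1, which:1, make:1
Hapax (freq=1): after, both, chair, find, head, it, make, mind, queen, right, stone, was, which, white, woman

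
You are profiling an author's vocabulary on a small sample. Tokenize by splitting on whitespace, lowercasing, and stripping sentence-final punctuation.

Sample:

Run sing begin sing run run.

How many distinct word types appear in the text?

Distinct types: {begin, run, sing}
V = 3

3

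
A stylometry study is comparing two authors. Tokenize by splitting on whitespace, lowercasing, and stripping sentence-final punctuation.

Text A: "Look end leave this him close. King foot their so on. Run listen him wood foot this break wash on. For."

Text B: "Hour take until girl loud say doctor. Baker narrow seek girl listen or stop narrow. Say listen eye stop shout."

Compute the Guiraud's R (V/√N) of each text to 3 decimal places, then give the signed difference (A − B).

A: V=17, N=21, R=3.710
B: V=15, N=20, R=3.354
Difference = 3.710 − 3.354 = 0.356

0.356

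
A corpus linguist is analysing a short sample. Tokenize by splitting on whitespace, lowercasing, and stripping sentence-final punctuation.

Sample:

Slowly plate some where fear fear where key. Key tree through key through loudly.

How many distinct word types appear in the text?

9

Distinct types: {fear, key, loudly, plate, slowly, some, through, tree, where}
V = 9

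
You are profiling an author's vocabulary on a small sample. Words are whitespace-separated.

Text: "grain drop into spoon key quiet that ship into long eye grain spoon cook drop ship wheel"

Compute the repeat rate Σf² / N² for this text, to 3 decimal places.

Frequencies: grain:2, drop:2, into:2, spoon:2, ship:2, key:1, quiet:1, that:1, long:1, eye:1, cook:1, wheel:1
Σf² = 27; N² = 289
Repeat rate = 27 / 289 = 0.093

0.093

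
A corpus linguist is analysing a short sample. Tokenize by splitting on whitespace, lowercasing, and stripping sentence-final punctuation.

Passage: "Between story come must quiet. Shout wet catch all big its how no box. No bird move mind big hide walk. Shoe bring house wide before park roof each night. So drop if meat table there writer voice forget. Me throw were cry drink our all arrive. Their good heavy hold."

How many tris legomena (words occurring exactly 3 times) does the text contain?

0

Frequencies: all:2, big:2, no:2, between:1, story:1, come:1, must:1, quiet:1, shout:1, wet:1, catch:1, its:1, how:1, box:1, bird:1, move:1, mind:1, hide:1, walk:1, shoe:1, … (28 more, each freq 1)
Words with frequency 3: (none)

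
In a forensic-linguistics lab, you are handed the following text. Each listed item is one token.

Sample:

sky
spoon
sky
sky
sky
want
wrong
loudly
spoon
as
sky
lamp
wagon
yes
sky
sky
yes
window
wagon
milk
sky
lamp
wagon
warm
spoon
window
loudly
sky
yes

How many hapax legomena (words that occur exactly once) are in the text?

5

Frequencies: sky:9, spoon:3, wagon:3, yes:3, loudly:2, lamp:2, window:2, want:1, wrong:1, as:1, milk:1, warm:1
Hapax (freq=1): as, milk, want, warm, wrong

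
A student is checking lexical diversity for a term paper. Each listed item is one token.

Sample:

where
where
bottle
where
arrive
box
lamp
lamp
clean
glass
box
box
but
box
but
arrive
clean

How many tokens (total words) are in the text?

17

Tokens: where, where, bottle, where, arrive, box, lamp, lamp, clean, glass, box, box, but, box, but, arrive, clean
N = 17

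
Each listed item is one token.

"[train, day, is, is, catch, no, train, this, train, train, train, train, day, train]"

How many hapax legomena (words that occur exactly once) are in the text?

3

Frequencies: train:7, day:2, is:2, catch:1, no:1, this:1
Hapax (freq=1): catch, no, this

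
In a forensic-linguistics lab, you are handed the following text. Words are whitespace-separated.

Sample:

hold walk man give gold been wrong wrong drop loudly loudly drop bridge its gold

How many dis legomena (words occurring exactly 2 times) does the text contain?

4

Frequencies: gold:2, wrong:2, drop:2, loudly:2, hold:1, walk:1, man:1, give:1, been:1, bridge:1, its:1
Words with frequency 2: drop, gold, loudly, wrong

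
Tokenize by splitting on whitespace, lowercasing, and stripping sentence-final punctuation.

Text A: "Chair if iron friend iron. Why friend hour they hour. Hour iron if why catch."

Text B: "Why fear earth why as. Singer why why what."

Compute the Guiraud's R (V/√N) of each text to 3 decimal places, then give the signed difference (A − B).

A: V=8, N=15, R=2.066
B: V=6, N=9, R=2.000
Difference = 2.066 − 2.000 = 0.066

0.066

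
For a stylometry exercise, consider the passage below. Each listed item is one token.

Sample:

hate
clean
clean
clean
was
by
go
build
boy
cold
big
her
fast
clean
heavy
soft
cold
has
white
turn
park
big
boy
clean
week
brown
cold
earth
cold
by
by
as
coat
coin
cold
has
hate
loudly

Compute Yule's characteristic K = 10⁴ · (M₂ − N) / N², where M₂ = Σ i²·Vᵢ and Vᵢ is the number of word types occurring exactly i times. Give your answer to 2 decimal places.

373.96

Frequencies: clean:5, cold:5, by:3, hate:2, boy:2, big:2, has:2, was:1, go:1, build:1, her:1, fast:1, heavy:1, soft:1, white:1, turn:1, park:1, week:1, brown:1, earth:1, … (4 more, each freq 1)
N = 38. Frequency spectrum: V_1=17, V_2=4, V_3=1, V_5=2
M₂ = 1²·17 + 2²·4 + 3²·1 + 5²·2 = 92
K = 10000 × (92 − 38) / 38² = 373.96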